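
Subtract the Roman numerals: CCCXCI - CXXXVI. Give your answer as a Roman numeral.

CCCXCI = 391
CXXXVI = 136
391 - 136 = 255

CCLV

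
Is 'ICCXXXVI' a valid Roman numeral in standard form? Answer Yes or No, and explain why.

'ICCXXXVI': Invalid subtractive combination: IC

No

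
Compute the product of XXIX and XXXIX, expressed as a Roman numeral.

XXIX = 29
XXXIX = 39
29 × 39 = 1131

MCXXXI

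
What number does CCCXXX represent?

CCCXXX: C=100, C=100, C=100, X=10, X=10, X=10
100 + 100 + 100 + 10 + 10 + 10 = 330

330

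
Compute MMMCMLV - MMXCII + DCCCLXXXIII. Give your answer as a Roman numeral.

MMMCMLV = 3955, MMXCII = 2092, DCCCLXXXIII = 883
3955 - 2092 = 1863
1863 + 883 = 2746

MMDCCXLVI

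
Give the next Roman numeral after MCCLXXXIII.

MCCLXXXIII = 1283; next is 1284

MCCLXXXIV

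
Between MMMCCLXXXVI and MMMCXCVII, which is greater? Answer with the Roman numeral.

MMMCCLXXXVI = 3286
MMMCXCVII = 3197
3286 is larger

MMMCCLXXXVI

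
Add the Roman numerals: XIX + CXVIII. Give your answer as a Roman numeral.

XIX = 19
CXVIII = 118
19 + 118 = 137

CXXXVII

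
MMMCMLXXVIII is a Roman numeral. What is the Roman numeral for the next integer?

MMMCMLXXVIII = 3978, so the next integer is 3978 + 1 = 3979

MMMCMLXXIX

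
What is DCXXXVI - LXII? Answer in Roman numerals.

DCXXXVI = 636
LXII = 62
636 - 62 = 574

DLXXIV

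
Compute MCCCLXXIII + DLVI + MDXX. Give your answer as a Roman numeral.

MCCCLXXIII = 1373, DLVI = 556, MDXX = 1520
1373 + 556 = 1929
1929 + 1520 = 3449

MMMCDXLIX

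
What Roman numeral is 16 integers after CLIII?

CLIII = 153
153 + 16 = 169

CLXIX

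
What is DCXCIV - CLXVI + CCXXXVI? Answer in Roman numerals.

DCXCIV = 694, CLXVI = 166, CCXXXVI = 236
694 - 166 = 528
528 + 236 = 764

DCCLXIV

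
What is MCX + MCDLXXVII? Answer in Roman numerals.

MCX = 1110
MCDLXXVII = 1477
1110 + 1477 = 2587

MMDLXXXVII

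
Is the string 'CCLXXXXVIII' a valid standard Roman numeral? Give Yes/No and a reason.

'CCLXXXXVIII': More than 3 consecutive X's

No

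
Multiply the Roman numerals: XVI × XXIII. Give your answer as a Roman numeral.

XVI = 16
XXIII = 23
16 × 23 = 368

CCCLXVIII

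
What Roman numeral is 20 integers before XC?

XC = 90
90 - 20 = 70

LXX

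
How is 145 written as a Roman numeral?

Convert 145 to Roman numerals:
  145 contains 1×100 (C)
  45 contains 1×40 (XL)
  5 contains 1×5 (V)

CXLV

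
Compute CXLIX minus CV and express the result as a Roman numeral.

CXLIX = 149
CV = 105
149 - 105 = 44

XLIV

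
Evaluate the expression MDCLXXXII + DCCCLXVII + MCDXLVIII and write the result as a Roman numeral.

MDCLXXXII = 1682, DCCCLXVII = 867, MCDXLVIII = 1448
1682 + 867 = 2549
2549 + 1448 = 3997

MMMCMXCVII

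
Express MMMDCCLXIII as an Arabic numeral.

MMMDCCLXIII: M=1000, M=1000, M=1000, D=500, C=100, C=100, L=50, X=10, I=1, I=1, I=1
1000 + 1000 + 1000 + 500 + 100 + 100 + 50 + 10 + 1 + 1 + 1 = 3763

3763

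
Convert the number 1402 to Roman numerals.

Convert 1402 to Roman numerals:
  1402 contains 1×1000 (M)
  402 contains 1×400 (CD)
  2 contains 2×1 (II)

MCDII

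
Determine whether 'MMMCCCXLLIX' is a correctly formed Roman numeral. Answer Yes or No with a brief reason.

'MMMCCCXLLIX': L should not appear more than once

No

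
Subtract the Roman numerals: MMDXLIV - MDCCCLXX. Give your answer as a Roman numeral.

MMDXLIV = 2544
MDCCCLXX = 1870
2544 - 1870 = 674

DCLXXIV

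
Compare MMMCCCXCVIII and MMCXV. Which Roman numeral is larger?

MMMCCCXCVIII = 3398
MMCXV = 2115
3398 is larger

MMMCCCXCVIII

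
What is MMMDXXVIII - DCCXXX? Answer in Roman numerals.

MMMDXXVIII = 3528
DCCXXX = 730
3528 - 730 = 2798

MMDCCXCVIII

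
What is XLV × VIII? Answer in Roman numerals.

XLV = 45
VIII = 8
45 × 8 = 360

CCCLX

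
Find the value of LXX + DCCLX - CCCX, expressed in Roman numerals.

LXX = 70, DCCLX = 760, CCCX = 310
70 + 760 = 830
830 - 310 = 520

DXX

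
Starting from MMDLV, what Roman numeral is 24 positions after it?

MMDLV = 2555
2555 + 24 = 2579

MMDLXXIX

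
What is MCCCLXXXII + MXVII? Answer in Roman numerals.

MCCCLXXXII = 1382
MXVII = 1017
1382 + 1017 = 2399

MMCCCXCIX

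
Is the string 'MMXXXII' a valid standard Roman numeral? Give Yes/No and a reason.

'MMXXXII': Check the rules: uses only the symbols I, V, X, L, C, D, M; no symbol is repeated more than three times in a row; V, L and D each appear at most once; no smaller symbol precedes a larger one (values never increase from left to right). Value: M (1000) + M (1000) + X (10) + X (10) + X (10) + I (1) + I (1) = 2032. So it is a valid standard Roman numeral.

Yes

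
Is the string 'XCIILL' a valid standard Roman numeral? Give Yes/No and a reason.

'XCIILL': L should not appear more than once

No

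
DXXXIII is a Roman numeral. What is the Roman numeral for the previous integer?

DXXXIII = 533, so the previous integer is 533 - 1 = 532

DXXXII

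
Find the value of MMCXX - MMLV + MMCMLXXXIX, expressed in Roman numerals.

MMCXX = 2120, MMLV = 2055, MMCMLXXXIX = 2989
2120 - 2055 = 65
65 + 2989 = 3054

MMMLIV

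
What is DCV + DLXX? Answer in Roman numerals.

DCV = 605
DLXX = 570
605 + 570 = 1175

MCLXXV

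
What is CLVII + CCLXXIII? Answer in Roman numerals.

CLVII = 157
CCLXXIII = 273
157 + 273 = 430

CDXXX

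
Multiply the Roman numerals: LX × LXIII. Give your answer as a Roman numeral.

LX = 60
LXIII = 63
60 × 63 = 3780

MMMDCCLXXX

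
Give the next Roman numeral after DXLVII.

DXLVII = 547, so the next integer is 547 + 1 = 548

DXLVIII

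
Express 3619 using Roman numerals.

Convert 3619 to Roman numerals:
  3619 contains 3×1000 (MMM)
  619 contains 1×500 (D)
  119 contains 1×100 (C)
  19 contains 1×10 (X)
  9 contains 1×9 (IX)

MMMDCXIX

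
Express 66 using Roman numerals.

Convert 66 to Roman numerals:
  66 contains 1×50 (L)
  16 contains 1×10 (X)
  6 contains 1×5 (V)
  1 contains 1×1 (I)

LXVI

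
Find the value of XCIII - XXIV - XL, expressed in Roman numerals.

XCIII = 93, XXIV = 24, XL = 40
93 - 24 = 69
69 - 40 = 29

XXIX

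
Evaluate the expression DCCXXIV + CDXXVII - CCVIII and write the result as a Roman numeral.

DCCXXIV = 724, CDXXVII = 427, CCVIII = 208
724 + 427 = 1151
1151 - 208 = 943

CMXLIII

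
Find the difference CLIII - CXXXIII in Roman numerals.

CLIII = 153
CXXXIII = 133
153 - 133 = 20

XX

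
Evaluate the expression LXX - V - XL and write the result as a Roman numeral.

LXX = 70, V = 5, XL = 40
70 - 5 = 65
65 - 40 = 25

XXV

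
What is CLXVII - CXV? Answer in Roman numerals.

CLXVII = 167
CXV = 115
167 - 115 = 52

LII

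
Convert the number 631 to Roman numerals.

Convert 631 to Roman numerals:
  631 contains 1×500 (D)
  131 contains 1×100 (C)
  31 contains 3×10 (XXX)
  1 contains 1×1 (I)

DCXXXI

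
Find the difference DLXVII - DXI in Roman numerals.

DLXVII = 567
DXI = 511
567 - 511 = 56

LVI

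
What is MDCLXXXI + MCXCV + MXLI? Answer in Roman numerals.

MDCLXXXI = 1681, MCXCV = 1195, MXLI = 1041
1681 + 1195 = 2876
2876 + 1041 = 3917

MMMCMXVII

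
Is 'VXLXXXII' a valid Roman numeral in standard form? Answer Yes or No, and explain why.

'VXLXXXII': Invalid subtractive combination: VX

No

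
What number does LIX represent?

LIX: L=50, IX=9
50 + 9 = 59

59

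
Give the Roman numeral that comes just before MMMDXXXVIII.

MMMDXXXVIII = 3538, so the previous integer is 3538 - 1 = 3537

MMMDXXXVII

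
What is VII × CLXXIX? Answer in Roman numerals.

VII = 7
CLXXIX = 179
7 × 179 = 1253

MCCLIII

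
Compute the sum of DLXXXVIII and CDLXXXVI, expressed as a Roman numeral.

DLXXXVIII = 588
CDLXXXVI = 486
588 + 486 = 1074

MLXXIV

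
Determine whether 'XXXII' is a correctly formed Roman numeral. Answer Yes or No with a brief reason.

'XXXII': Check the rules: uses only the symbols I, V, X, L, C, D, M; no symbol is repeated more than three times in a row; V, L and D each appear at most once; no smaller symbol precedes a larger one (values never increase from left to right). Value: X (10) + X (10) + X (10) + I (1) + I (1) = 32. So it is a valid standard Roman numeral.

Yes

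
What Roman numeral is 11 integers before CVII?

CVII = 107
107 - 11 = 96

XCVI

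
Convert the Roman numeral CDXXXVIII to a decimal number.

CDXXXVIII: CD=400, X=10, X=10, X=10, V=5, I=1, I=1, I=1
400 + 10 + 10 + 10 + 5 + 1 + 1 + 1 = 438

438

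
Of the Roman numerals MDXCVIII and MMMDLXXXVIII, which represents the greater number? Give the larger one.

MDXCVIII = 1598
MMMDLXXXVIII = 3588
3588 is larger

MMMDLXXXVIII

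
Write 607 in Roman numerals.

Convert 607 to Roman numerals:
  607 contains 1×500 (D)
  107 contains 1×100 (C)
  7 contains 1×5 (V)
  2 contains 2×1 (II)

DCVII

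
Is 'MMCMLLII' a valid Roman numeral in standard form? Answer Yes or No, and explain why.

'MMCMLLII': L should not appear more than once

No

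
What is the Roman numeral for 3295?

Convert 3295 to Roman numerals:
  3295 contains 3×1000 (MMM)
  295 contains 2×100 (CC)
  95 contains 1×90 (XC)
  5 contains 1×5 (V)

MMMCCXCV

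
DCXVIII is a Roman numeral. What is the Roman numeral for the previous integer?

DCXVIII = 618, so the previous integer is 618 - 1 = 617

DCXVII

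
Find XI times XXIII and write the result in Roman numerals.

XI = 11
XXIII = 23
11 × 23 = 253

CCLIII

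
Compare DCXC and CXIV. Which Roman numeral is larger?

DCXC = 690
CXIV = 114
690 is larger

DCXC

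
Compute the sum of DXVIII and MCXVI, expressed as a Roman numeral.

DXVIII = 518
MCXVI = 1116
518 + 1116 = 1634

MDCXXXIV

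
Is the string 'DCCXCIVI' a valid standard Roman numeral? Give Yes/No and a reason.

'DCCXCIVI': I cannot come right after the subtractive pair IV: once I is subtracted in IV, the next symbol must be smaller than I

No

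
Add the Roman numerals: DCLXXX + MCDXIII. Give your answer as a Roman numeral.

DCLXXX = 680
MCDXIII = 1413
680 + 1413 = 2093

MMXCIII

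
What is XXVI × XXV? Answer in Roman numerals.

XXVI = 26
XXV = 25
26 × 25 = 650

DCL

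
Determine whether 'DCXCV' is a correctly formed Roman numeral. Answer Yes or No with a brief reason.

'DCXCV': Check the rules: uses only the symbols I, V, X, L, C, D, M; no symbol is repeated more than three times in a row; V, L and D each appear at most once; the only place a smaller symbol precedes a larger one is the allowed subtractive pair XC, the symbol right after such a pair (if any) is smaller than the pair's first symbol, and otherwise the values never increase from left to right. Value: D (500) + C (100) + XC (90) + V (5) = 695. So it is a valid standard Roman numeral.

Yes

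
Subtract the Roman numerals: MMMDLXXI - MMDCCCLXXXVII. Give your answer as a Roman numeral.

MMMDLXXI = 3571
MMDCCCLXXXVII = 2887
3571 - 2887 = 684

DCLXXXIV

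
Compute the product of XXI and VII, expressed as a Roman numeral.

XXI = 21
VII = 7
21 × 7 = 147

CXLVII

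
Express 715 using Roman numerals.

Convert 715 to Roman numerals:
  715 contains 1×500 (D)
  215 contains 2×100 (CC)
  15 contains 1×10 (X)
  5 contains 1×5 (V)

DCCXV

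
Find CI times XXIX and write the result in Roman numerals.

CI = 101
XXIX = 29
101 × 29 = 2929

MMCMXXIX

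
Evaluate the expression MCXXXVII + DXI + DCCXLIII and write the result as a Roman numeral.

MCXXXVII = 1137, DXI = 511, DCCXLIII = 743
1137 + 511 = 1648
1648 + 743 = 2391

MMCCCXCI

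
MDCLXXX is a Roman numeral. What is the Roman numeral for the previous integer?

MDCLXXX = 1680; previous is 1679

MDCLXXIX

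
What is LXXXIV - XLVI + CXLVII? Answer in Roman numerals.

LXXXIV = 84, XLVI = 46, CXLVII = 147
84 - 46 = 38
38 + 147 = 185

CLXXXV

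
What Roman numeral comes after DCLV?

DCLV = 655; next is 656

DCLVI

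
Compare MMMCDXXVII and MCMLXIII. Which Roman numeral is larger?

MMMCDXXVII = 3427
MCMLXIII = 1963
3427 is larger

MMMCDXXVII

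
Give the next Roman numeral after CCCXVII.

CCCXVII = 317; next is 318

CCCXVIII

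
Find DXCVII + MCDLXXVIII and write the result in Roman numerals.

DXCVII = 597
MCDLXXVIII = 1478
597 + 1478 = 2075

MMLXXV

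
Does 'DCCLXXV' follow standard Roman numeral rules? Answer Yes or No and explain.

'DCCLXXV': Check the rules: uses only the symbols I, V, X, L, C, D, M; no symbol is repeated more than three times in a row; V, L and D each appear at most once; no smaller symbol precedes a larger one (values never increase from left to right). Value: D (500) + C (100) + C (100) + L (50) + X (10) + X (10) + V (5) = 775. So it is a valid standard Roman numeral.

Yes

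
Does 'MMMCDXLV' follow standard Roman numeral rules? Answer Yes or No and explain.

'MMMCDXLV': Check the rules: uses only the symbols I, V, X, L, C, D, M; no symbol is repeated more than three times in a row; V, L and D each appear at most once; the only places a smaller symbol precedes a larger one are the allowed subtractive pairs CD, XL, the symbol right after such a pair (if any) is smaller than the pair's first symbol, and otherwise the values never increase from left to right. Value: M (1000) + M (1000) + M (1000) + CD (400) + XL (40) + V (5) = 3445. So it is a valid standard Roman numeral.

Yes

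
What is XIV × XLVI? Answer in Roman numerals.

XIV = 14
XLVI = 46
14 × 46 = 644

DCXLIV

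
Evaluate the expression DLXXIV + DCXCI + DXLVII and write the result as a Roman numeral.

DLXXIV = 574, DCXCI = 691, DXLVII = 547
574 + 691 = 1265
1265 + 547 = 1812

MDCCCXII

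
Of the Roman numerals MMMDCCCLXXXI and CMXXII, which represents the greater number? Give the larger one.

MMMDCCCLXXXI = 3881
CMXXII = 922
3881 is larger

MMMDCCCLXXXI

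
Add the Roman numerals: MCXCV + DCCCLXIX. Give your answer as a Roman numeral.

MCXCV = 1195
DCCCLXIX = 869
1195 + 869 = 2064

MMLXIV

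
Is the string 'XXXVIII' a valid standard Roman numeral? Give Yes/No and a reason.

'XXXVIII': Check the rules: uses only the symbols I, V, X, L, C, D, M; no symbol is repeated more than three times in a row; V, L and D each appear at most once; no smaller symbol precedes a larger one (values never increase from left to right). Value: X (10) + X (10) + X (10) + V (5) + I (1) + I (1) + I (1) = 38. So it is a valid standard Roman numeral.

Yes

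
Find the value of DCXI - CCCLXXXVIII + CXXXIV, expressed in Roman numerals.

DCXI = 611, CCCLXXXVIII = 388, CXXXIV = 134
611 - 388 = 223
223 + 134 = 357

CCCLVII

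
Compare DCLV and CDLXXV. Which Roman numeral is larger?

DCLV = 655
CDLXXV = 475
655 is larger

DCLV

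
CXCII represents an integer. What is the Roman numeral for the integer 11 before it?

CXCII = 192
192 - 11 = 181

CLXXXI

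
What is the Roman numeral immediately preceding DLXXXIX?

DLXXXIX = 589, so the previous integer is 589 - 1 = 588

DLXXXVIII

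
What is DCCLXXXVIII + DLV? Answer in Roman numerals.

DCCLXXXVIII = 788
DLV = 555
788 + 555 = 1343

MCCCXLIII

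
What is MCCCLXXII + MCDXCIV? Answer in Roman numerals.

MCCCLXXII = 1372
MCDXCIV = 1494
1372 + 1494 = 2866

MMDCCCLXVI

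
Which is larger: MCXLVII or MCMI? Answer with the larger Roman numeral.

MCXLVII = 1147
MCMI = 1901
1901 is larger

MCMI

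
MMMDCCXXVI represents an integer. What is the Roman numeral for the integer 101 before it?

MMMDCCXXVI = 3726
3726 - 101 = 3625

MMMDCXXV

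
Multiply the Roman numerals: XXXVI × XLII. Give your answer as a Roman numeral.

XXXVI = 36
XLII = 42
36 × 42 = 1512

MDXII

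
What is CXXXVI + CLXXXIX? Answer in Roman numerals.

CXXXVI = 136
CLXXXIX = 189
136 + 189 = 325

CCCXXV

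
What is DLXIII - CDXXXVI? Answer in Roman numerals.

DLXIII = 563
CDXXXVI = 436
563 - 436 = 127

CXXVII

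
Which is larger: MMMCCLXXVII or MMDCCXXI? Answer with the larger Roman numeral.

MMMCCLXXVII = 3277
MMDCCXXI = 2721
3277 is larger

MMMCCLXXVII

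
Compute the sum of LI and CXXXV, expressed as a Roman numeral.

LI = 51
CXXXV = 135
51 + 135 = 186

CLXXXVI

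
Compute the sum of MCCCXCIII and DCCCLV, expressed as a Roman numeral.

MCCCXCIII = 1393
DCCCLV = 855
1393 + 855 = 2248

MMCCXLVIII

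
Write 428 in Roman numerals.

Convert 428 to Roman numerals:
  428 contains 1×400 (CD)
  28 contains 2×10 (XX)
  8 contains 1×5 (V)
  3 contains 3×1 (III)

CDXXVIII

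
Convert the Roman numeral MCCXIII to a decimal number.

MCCXIII: M=1000, C=100, C=100, X=10, I=1, I=1, I=1
1000 + 100 + 100 + 10 + 1 + 1 + 1 = 1213

1213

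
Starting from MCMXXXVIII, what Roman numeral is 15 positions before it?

MCMXXXVIII = 1938
1938 - 15 = 1923

MCMXXIII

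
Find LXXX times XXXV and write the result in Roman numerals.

LXXX = 80
XXXV = 35
80 × 35 = 2800

MMDCCC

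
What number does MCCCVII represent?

MCCCVII: M=1000, C=100, C=100, C=100, V=5, I=1, I=1
1000 + 100 + 100 + 100 + 5 + 1 + 1 = 1307

1307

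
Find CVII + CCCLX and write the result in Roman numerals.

CVII = 107
CCCLX = 360
107 + 360 = 467

CDLXVII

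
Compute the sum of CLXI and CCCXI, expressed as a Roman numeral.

CLXI = 161
CCCXI = 311
161 + 311 = 472

CDLXXII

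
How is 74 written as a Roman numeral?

Convert 74 to Roman numerals:
  74 contains 1×50 (L)
  24 contains 2×10 (XX)
  4 contains 1×4 (IV)

LXXIV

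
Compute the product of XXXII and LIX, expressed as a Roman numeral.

XXXII = 32
LIX = 59
32 × 59 = 1888

MDCCCLXXXVIII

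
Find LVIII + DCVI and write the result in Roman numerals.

LVIII = 58
DCVI = 606
58 + 606 = 664

DCLXIV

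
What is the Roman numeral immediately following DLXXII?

DLXXII = 572, so the next integer is 572 + 1 = 573

DLXXIII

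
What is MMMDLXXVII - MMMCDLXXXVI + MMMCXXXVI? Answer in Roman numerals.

MMMDLXXVII = 3577, MMMCDLXXXVI = 3486, MMMCXXXVI = 3136
3577 - 3486 = 91
91 + 3136 = 3227

MMMCCXXVII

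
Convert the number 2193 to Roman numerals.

Convert 2193 to Roman numerals:
  2193 contains 2×1000 (MM)
  193 contains 1×100 (C)
  93 contains 1×90 (XC)
  3 contains 3×1 (III)

MMCXCIII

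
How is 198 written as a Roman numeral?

Convert 198 to Roman numerals:
  198 contains 1×100 (C)
  98 contains 1×90 (XC)
  8 contains 1×5 (V)
  3 contains 3×1 (III)

CXCVIII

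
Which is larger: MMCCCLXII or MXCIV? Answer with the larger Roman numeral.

MMCCCLXII = 2362
MXCIV = 1094
2362 is larger

MMCCCLXII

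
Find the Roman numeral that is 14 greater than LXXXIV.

LXXXIV = 84
84 + 14 = 98

XCVIII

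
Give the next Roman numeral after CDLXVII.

CDLXVII = 467; next is 468

CDLXVIII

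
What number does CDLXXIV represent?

CDLXXIV: CD=400, L=50, X=10, X=10, IV=4
400 + 50 + 10 + 10 + 4 = 474

474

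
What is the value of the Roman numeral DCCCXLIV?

DCCCXLIV: D=500, C=100, C=100, C=100, XL=40, IV=4
500 + 100 + 100 + 100 + 40 + 4 = 844

844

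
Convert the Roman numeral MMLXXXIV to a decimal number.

MMLXXXIV: M=1000, M=1000, L=50, X=10, X=10, X=10, IV=4
1000 + 1000 + 50 + 10 + 10 + 10 + 4 = 2084

2084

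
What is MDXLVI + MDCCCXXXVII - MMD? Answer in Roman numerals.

MDXLVI = 1546, MDCCCXXXVII = 1837, MMD = 2500
1546 + 1837 = 3383
3383 - 2500 = 883

DCCCLXXXIII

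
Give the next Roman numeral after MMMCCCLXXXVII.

MMMCCCLXXXVII = 3387; next is 3388

MMMCCCLXXXVIII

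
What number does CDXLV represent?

CDXLV: CD=400, XL=40, V=5
400 + 40 + 5 = 445

445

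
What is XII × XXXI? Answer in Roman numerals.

XII = 12
XXXI = 31
12 × 31 = 372

CCCLXXII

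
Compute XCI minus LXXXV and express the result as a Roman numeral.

XCI = 91
LXXXV = 85
91 - 85 = 6

VI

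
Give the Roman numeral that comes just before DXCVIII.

DXCVIII = 598, so the previous integer is 598 - 1 = 597

DXCVII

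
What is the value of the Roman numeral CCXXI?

CCXXI: C=100, C=100, X=10, X=10, I=1
100 + 100 + 10 + 10 + 1 = 221

221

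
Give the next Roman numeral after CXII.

CXII = 112; next is 113

CXIII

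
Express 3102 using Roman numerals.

Convert 3102 to Roman numerals:
  3102 contains 3×1000 (MMM)
  102 contains 1×100 (C)
  2 contains 2×1 (II)

MMMCII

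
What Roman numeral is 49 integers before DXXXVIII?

DXXXVIII = 538
538 - 49 = 489

CDLXXXIX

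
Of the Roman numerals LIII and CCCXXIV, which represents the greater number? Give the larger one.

LIII = 53
CCCXXIV = 324
324 is larger

CCCXXIV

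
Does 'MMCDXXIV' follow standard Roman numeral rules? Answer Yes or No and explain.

'MMCDXXIV': Check the rules: uses only the symbols I, V, X, L, C, D, M; no symbol is repeated more than three times in a row; V, L and D each appear at most once; the only places a smaller symbol precedes a larger one are the allowed subtractive pairs CD, IV, the symbol right after such a pair (if any) is smaller than the pair's first symbol, and otherwise the values never increase from left to right. Value: M (1000) + M (1000) + CD (400) + X (10) + X (10) + IV (4) = 2424. So it is a valid standard Roman numeral.

Yes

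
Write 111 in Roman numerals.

Convert 111 to Roman numerals:
  111 contains 1×100 (C)
  11 contains 1×10 (X)
  1 contains 1×1 (I)

CXI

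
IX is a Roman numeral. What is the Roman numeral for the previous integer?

IX = 9, so the previous integer is 9 - 1 = 8

VIII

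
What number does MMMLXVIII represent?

MMMLXVIII: M=1000, M=1000, M=1000, L=50, X=10, V=5, I=1, I=1, I=1
1000 + 1000 + 1000 + 50 + 10 + 5 + 1 + 1 + 1 = 3068

3068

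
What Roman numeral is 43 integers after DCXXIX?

DCXXIX = 629
629 + 43 = 672

DCLXXII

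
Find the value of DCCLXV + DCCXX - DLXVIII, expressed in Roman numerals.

DCCLXV = 765, DCCXX = 720, DLXVIII = 568
765 + 720 = 1485
1485 - 568 = 917

CMXVII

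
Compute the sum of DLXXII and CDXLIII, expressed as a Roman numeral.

DLXXII = 572
CDXLIII = 443
572 + 443 = 1015

MXV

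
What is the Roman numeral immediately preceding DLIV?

DLIV = 554; previous is 553

DLIII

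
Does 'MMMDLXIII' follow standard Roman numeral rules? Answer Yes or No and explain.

'MMMDLXIII': Check the rules: uses only the symbols I, V, X, L, C, D, M; no symbol is repeated more than three times in a row; V, L and D each appear at most once; no smaller symbol precedes a larger one (values never increase from left to right). Value: M (1000) + M (1000) + M (1000) + D (500) + L (50) + X (10) + I (1) + I (1) + I (1) = 3563. So it is a valid standard Roman numeral.

Yes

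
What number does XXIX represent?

XXIX: X=10, X=10, IX=9
10 + 10 + 9 = 29

29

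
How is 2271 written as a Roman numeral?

Convert 2271 to Roman numerals:
  2271 contains 2×1000 (MM)
  271 contains 2×100 (CC)
  71 contains 1×50 (L)
  21 contains 2×10 (XX)
  1 contains 1×1 (I)

MMCCLXXI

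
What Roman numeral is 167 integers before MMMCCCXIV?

MMMCCCXIV = 3314
3314 - 167 = 3147

MMMCXLVII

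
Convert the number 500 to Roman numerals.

Convert 500 to Roman numerals:
  500 contains 1×500 (D)

D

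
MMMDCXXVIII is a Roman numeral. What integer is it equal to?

MMMDCXXVIII: M=1000, M=1000, M=1000, D=500, C=100, X=10, X=10, V=5, I=1, I=1, I=1
1000 + 1000 + 1000 + 500 + 100 + 10 + 10 + 5 + 1 + 1 + 1 = 3628

3628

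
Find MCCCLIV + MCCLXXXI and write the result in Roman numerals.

MCCCLIV = 1354
MCCLXXXI = 1281
1354 + 1281 = 2635

MMDCXXXV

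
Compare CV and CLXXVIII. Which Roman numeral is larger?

CV = 105
CLXXVIII = 178
178 is larger

CLXXVIII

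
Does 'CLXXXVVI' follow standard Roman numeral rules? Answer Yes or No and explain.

'CLXXXVVI': V should not appear more than once

No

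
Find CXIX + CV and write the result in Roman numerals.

CXIX = 119
CV = 105
119 + 105 = 224

CCXXIV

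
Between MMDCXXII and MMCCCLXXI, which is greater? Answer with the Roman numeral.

MMDCXXII = 2622
MMCCCLXXI = 2371
2622 is larger

MMDCXXII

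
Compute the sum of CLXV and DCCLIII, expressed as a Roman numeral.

CLXV = 165
DCCLIII = 753
165 + 753 = 918

CMXVIII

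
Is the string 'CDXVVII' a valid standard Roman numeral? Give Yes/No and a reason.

'CDXVVII': V should not appear more than once

No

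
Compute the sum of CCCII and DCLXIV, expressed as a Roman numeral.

CCCII = 302
DCLXIV = 664
302 + 664 = 966

CMLXVI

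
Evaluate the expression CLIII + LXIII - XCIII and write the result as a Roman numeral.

CLIII = 153, LXIII = 63, XCIII = 93
153 + 63 = 216
216 - 93 = 123

CXXIII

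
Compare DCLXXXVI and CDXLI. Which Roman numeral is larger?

DCLXXXVI = 686
CDXLI = 441
686 is larger

DCLXXXVI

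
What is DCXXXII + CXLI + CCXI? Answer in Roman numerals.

DCXXXII = 632, CXLI = 141, CCXI = 211
632 + 141 = 773
773 + 211 = 984

CMLXXXIV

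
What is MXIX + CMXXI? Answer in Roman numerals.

MXIX = 1019
CMXXI = 921
1019 + 921 = 1940

MCMXL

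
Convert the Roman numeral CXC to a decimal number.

CXC: C=100, XC=90
100 + 90 = 190

190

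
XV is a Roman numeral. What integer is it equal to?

XV: X=10, V=5
10 + 5 = 15

15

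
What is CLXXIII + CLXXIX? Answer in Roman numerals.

CLXXIII = 173
CLXXIX = 179
173 + 179 = 352

CCCLII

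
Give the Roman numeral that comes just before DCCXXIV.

DCCXXIV = 724, so the previous integer is 724 - 1 = 723

DCCXXIII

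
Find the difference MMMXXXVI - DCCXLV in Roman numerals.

MMMXXXVI = 3036
DCCXLV = 745
3036 - 745 = 2291

MMCCXCI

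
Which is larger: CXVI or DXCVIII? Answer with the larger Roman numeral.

CXVI = 116
DXCVIII = 598
598 is larger

DXCVIII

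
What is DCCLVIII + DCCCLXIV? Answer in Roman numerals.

DCCLVIII = 758
DCCCLXIV = 864
758 + 864 = 1622

MDCXXII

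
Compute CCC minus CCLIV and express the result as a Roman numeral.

CCC = 300
CCLIV = 254
300 - 254 = 46

XLVI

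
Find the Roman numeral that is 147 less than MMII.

MMII = 2002
2002 - 147 = 1855

MDCCCLV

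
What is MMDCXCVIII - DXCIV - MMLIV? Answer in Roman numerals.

MMDCXCVIII = 2698, DXCIV = 594, MMLIV = 2054
2698 - 594 = 2104
2104 - 2054 = 50

L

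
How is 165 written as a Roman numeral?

Convert 165 to Roman numerals:
  165 contains 1×100 (C)
  65 contains 1×50 (L)
  15 contains 1×10 (X)
  5 contains 1×5 (V)

CLXV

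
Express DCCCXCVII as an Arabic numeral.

DCCCXCVII: D=500, C=100, C=100, C=100, XC=90, V=5, I=1, I=1
500 + 100 + 100 + 100 + 90 + 5 + 1 + 1 = 897

897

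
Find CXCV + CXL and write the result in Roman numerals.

CXCV = 195
CXL = 140
195 + 140 = 335

CCCXXXV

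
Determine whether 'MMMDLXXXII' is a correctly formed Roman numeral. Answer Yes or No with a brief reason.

'MMMDLXXXII': Check the rules: uses only the symbols I, V, X, L, C, D, M; no symbol is repeated more than three times in a row; V, L and D each appear at most once; no smaller symbol precedes a larger one (values never increase from left to right). Value: M (1000) + M (1000) + M (1000) + D (500) + L (50) + X (10) + X (10) + X (10) + I (1) + I (1) = 3582. So it is a valid standard Roman numeral.

Yes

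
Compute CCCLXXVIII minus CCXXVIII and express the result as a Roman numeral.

CCCLXXVIII = 378
CCXXVIII = 228
378 - 228 = 150

CL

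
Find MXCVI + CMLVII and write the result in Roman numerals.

MXCVI = 1096
CMLVII = 957
1096 + 957 = 2053

MMLIII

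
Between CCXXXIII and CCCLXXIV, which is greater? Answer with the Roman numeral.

CCXXXIII = 233
CCCLXXIV = 374
374 is larger

CCCLXXIV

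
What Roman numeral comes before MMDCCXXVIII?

MMDCCXXVIII = 2728, so the previous integer is 2728 - 1 = 2727

MMDCCXXVII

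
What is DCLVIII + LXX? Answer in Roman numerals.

DCLVIII = 658
LXX = 70
658 + 70 = 728

DCCXXVIII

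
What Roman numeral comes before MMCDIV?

MMCDIV = 2404, so the previous integer is 2404 - 1 = 2403

MMCDIII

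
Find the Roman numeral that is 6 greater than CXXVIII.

CXXVIII = 128
128 + 6 = 134

CXXXIV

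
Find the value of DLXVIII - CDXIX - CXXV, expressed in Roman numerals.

DLXVIII = 568, CDXIX = 419, CXXV = 125
568 - 419 = 149
149 - 125 = 24

XXIV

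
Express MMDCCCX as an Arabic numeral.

MMDCCCX: M=1000, M=1000, D=500, C=100, C=100, C=100, X=10
1000 + 1000 + 500 + 100 + 100 + 100 + 10 = 2810

2810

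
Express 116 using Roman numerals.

Convert 116 to Roman numerals:
  116 contains 1×100 (C)
  16 contains 1×10 (X)
  6 contains 1×5 (V)
  1 contains 1×1 (I)

CXVI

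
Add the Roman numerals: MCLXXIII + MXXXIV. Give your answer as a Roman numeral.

MCLXXIII = 1173
MXXXIV = 1034
1173 + 1034 = 2207

MMCCVII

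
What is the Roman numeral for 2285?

Convert 2285 to Roman numerals:
  2285 contains 2×1000 (MM)
  285 contains 2×100 (CC)
  85 contains 1×50 (L)
  35 contains 3×10 (XXX)
  5 contains 1×5 (V)

MMCCLXXXV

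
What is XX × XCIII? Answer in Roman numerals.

XX = 20
XCIII = 93
20 × 93 = 1860

MDCCCLX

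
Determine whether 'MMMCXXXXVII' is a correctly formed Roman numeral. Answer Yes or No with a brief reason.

'MMMCXXXXVII': More than 3 consecutive X's

No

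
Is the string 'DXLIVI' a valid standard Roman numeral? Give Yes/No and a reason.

'DXLIVI': I cannot come right after the subtractive pair IV: once I is subtracted in IV, the next symbol must be smaller than I

No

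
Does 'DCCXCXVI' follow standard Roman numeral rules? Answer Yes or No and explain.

'DCCXCXVI': X cannot come right after the subtractive pair XC: once X is subtracted in XC, the next symbol must be smaller than X

No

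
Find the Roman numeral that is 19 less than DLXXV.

DLXXV = 575
575 - 19 = 556

DLVI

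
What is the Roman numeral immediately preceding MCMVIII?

MCMVIII = 1908, so the previous integer is 1908 - 1 = 1907

MCMVII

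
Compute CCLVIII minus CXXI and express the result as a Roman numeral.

CCLVIII = 258
CXXI = 121
258 - 121 = 137

CXXXVII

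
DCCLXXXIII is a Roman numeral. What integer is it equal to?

DCCLXXXIII: D=500, C=100, C=100, L=50, X=10, X=10, X=10, I=1, I=1, I=1
500 + 100 + 100 + 50 + 10 + 10 + 10 + 1 + 1 + 1 = 783

783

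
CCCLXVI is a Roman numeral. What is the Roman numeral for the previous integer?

CCCLXVI = 366; previous is 365

CCCLXV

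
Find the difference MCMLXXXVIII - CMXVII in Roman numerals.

MCMLXXXVIII = 1988
CMXVII = 917
1988 - 917 = 1071

MLXXI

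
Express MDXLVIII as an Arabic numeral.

MDXLVIII: M=1000, D=500, XL=40, V=5, I=1, I=1, I=1
1000 + 500 + 40 + 5 + 1 + 1 + 1 = 1548

1548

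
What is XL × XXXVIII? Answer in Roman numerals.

XL = 40
XXXVIII = 38
40 × 38 = 1520

MDXX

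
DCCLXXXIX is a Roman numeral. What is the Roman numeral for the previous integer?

DCCLXXXIX = 789, so the previous integer is 789 - 1 = 788

DCCLXXXVIII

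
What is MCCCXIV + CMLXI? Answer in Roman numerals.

MCCCXIV = 1314
CMLXI = 961
1314 + 961 = 2275

MMCCLXXV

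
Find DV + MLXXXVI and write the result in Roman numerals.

DV = 505
MLXXXVI = 1086
505 + 1086 = 1591

MDXCI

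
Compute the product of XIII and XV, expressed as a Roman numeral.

XIII = 13
XV = 15
13 × 15 = 195

CXCV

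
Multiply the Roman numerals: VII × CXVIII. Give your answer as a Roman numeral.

VII = 7
CXVIII = 118
7 × 118 = 826

DCCCXXVI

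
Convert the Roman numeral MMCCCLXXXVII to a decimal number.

MMCCCLXXXVII: M=1000, M=1000, C=100, C=100, C=100, L=50, X=10, X=10, X=10, V=5, I=1, I=1
1000 + 1000 + 100 + 100 + 100 + 50 + 10 + 10 + 10 + 5 + 1 + 1 = 2387

2387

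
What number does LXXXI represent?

LXXXI: L=50, X=10, X=10, X=10, I=1
50 + 10 + 10 + 10 + 1 = 81

81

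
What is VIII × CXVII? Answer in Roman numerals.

VIII = 8
CXVII = 117
8 × 117 = 936

CMXXXVI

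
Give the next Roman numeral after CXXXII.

CXXXII = 132; next is 133

CXXXIII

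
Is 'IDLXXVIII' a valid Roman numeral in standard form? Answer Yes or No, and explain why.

'IDLXXVIII': Invalid subtractive combination: ID

No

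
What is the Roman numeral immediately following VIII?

VIII = 8, so the next integer is 8 + 1 = 9

IX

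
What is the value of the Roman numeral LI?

LI: L=50, I=1
50 + 1 = 51

51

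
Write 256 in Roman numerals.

Convert 256 to Roman numerals:
  256 contains 2×100 (CC)
  56 contains 1×50 (L)
  6 contains 1×5 (V)
  1 contains 1×1 (I)

CCLVI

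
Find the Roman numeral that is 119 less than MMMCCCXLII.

MMMCCCXLII = 3342
3342 - 119 = 3223

MMMCCXXIII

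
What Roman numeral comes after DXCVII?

DXCVII = 597; next is 598

DXCVIII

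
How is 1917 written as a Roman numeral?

Convert 1917 to Roman numerals:
  1917 contains 1×1000 (M)
  917 contains 1×900 (CM)
  17 contains 1×10 (X)
  7 contains 1×5 (V)
  2 contains 2×1 (II)

MCMXVII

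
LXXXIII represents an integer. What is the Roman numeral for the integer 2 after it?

LXXXIII = 83
83 + 2 = 85

LXXXV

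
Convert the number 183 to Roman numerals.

Convert 183 to Roman numerals:
  183 contains 1×100 (C)
  83 contains 1×50 (L)
  33 contains 3×10 (XXX)
  3 contains 3×1 (III)

CLXXXIII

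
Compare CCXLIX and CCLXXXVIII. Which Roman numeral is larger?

CCXLIX = 249
CCLXXXVIII = 288
288 is larger

CCLXXXVIII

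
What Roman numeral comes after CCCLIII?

CCCLIII = 353; next is 354

CCCLIV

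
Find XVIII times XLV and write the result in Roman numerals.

XVIII = 18
XLV = 45
18 × 45 = 810

DCCCX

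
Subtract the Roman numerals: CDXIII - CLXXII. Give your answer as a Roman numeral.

CDXIII = 413
CLXXII = 172
413 - 172 = 241

CCXLI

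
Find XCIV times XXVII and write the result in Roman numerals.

XCIV = 94
XXVII = 27
94 × 27 = 2538

MMDXXXVIII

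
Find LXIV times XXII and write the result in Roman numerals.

LXIV = 64
XXII = 22
64 × 22 = 1408

MCDVIII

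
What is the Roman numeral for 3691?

Convert 3691 to Roman numerals:
  3691 contains 3×1000 (MMM)
  691 contains 1×500 (D)
  191 contains 1×100 (C)
  91 contains 1×90 (XC)
  1 contains 1×1 (I)

MMMDCXCI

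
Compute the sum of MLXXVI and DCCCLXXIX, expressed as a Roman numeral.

MLXXVI = 1076
DCCCLXXIX = 879
1076 + 879 = 1955

MCMLV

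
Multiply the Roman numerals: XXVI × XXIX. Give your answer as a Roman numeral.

XXVI = 26
XXIX = 29
26 × 29 = 754

DCCLIV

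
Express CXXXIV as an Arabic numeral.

CXXXIV: C=100, X=10, X=10, X=10, IV=4
100 + 10 + 10 + 10 + 4 = 134

134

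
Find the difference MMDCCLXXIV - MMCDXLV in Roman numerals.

MMDCCLXXIV = 2774
MMCDXLV = 2445
2774 - 2445 = 329

CCCXXIX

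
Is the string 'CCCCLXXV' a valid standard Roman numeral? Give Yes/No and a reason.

'CCCCLXXV': More than 3 consecutive C's

No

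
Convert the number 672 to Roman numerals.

Convert 672 to Roman numerals:
  672 contains 1×500 (D)
  172 contains 1×100 (C)
  72 contains 1×50 (L)
  22 contains 2×10 (XX)
  2 contains 2×1 (II)

DCLXXII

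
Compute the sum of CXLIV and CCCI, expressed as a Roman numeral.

CXLIV = 144
CCCI = 301
144 + 301 = 445

CDXLV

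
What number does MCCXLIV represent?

MCCXLIV: M=1000, C=100, C=100, XL=40, IV=4
1000 + 100 + 100 + 40 + 4 = 1244

1244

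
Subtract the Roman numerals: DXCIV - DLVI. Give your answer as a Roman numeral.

DXCIV = 594
DLVI = 556
594 - 556 = 38

XXXVIII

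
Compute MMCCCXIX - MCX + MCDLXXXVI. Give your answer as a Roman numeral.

MMCCCXIX = 2319, MCX = 1110, MCDLXXXVI = 1486
2319 - 1110 = 1209
1209 + 1486 = 2695

MMDCXCV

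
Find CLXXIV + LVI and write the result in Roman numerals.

CLXXIV = 174
LVI = 56
174 + 56 = 230

CCXXX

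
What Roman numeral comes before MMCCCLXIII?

MMCCCLXIII = 2363, so the previous integer is 2363 - 1 = 2362

MMCCCLXII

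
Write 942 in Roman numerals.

Convert 942 to Roman numerals:
  942 contains 1×900 (CM)
  42 contains 1×40 (XL)
  2 contains 2×1 (II)

CMXLII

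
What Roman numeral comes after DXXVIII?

DXXVIII = 528, so the next integer is 528 + 1 = 529

DXXIX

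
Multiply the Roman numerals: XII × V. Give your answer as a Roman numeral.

XII = 12
V = 5
12 × 5 = 60

LX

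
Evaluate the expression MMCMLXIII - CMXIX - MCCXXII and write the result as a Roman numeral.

MMCMLXIII = 2963, CMXIX = 919, MCCXXII = 1222
2963 - 919 = 2044
2044 - 1222 = 822

DCCCXXII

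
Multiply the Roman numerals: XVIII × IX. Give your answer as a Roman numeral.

XVIII = 18
IX = 9
18 × 9 = 162

CLXII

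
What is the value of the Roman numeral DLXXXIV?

DLXXXIV: D=500, L=50, X=10, X=10, X=10, IV=4
500 + 50 + 10 + 10 + 10 + 4 = 584

584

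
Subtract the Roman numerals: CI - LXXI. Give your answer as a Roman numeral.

CI = 101
LXXI = 71
101 - 71 = 30

XXX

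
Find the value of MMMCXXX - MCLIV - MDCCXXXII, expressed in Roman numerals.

MMMCXXX = 3130, MCLIV = 1154, MDCCXXXII = 1732
3130 - 1154 = 1976
1976 - 1732 = 244

CCXLIV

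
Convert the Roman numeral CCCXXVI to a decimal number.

CCCXXVI: C=100, C=100, C=100, X=10, X=10, V=5, I=1
100 + 100 + 100 + 10 + 10 + 5 + 1 = 326

326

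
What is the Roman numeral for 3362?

Convert 3362 to Roman numerals:
  3362 contains 3×1000 (MMM)
  362 contains 3×100 (CCC)
  62 contains 1×50 (L)
  12 contains 1×10 (X)
  2 contains 2×1 (II)

MMMCCCLXII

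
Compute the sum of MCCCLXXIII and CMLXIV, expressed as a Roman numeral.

MCCCLXXIII = 1373
CMLXIV = 964
1373 + 964 = 2337

MMCCCXXXVII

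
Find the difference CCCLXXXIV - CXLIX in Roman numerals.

CCCLXXXIV = 384
CXLIX = 149
384 - 149 = 235

CCXXXV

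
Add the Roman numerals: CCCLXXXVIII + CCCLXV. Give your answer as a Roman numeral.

CCCLXXXVIII = 388
CCCLXV = 365
388 + 365 = 753

DCCLIII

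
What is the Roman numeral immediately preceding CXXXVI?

CXXXVI = 136, so the previous integer is 136 - 1 = 135

CXXXV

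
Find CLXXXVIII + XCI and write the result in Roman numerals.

CLXXXVIII = 188
XCI = 91
188 + 91 = 279

CCLXXIX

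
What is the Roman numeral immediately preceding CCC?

CCC = 300, so the previous integer is 300 - 1 = 299

CCXCIX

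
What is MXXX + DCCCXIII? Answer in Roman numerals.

MXXX = 1030
DCCCXIII = 813
1030 + 813 = 1843

MDCCCXLIII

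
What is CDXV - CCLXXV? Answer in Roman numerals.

CDXV = 415
CCLXXV = 275
415 - 275 = 140

CXL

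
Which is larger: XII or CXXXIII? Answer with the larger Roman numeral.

XII = 12
CXXXIII = 133
133 is larger

CXXXIII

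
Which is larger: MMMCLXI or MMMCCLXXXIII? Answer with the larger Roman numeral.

MMMCLXI = 3161
MMMCCLXXXIII = 3283
3283 is larger

MMMCCLXXXIII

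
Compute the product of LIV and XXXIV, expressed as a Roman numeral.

LIV = 54
XXXIV = 34
54 × 34 = 1836

MDCCCXXXVI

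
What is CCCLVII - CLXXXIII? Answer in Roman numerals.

CCCLVII = 357
CLXXXIII = 183
357 - 183 = 174

CLXXIV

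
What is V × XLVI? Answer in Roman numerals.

V = 5
XLVI = 46
5 × 46 = 230

CCXXX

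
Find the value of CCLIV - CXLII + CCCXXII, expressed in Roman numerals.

CCLIV = 254, CXLII = 142, CCCXXII = 322
254 - 142 = 112
112 + 322 = 434

CDXXXIV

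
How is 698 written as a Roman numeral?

Convert 698 to Roman numerals:
  698 contains 1×500 (D)
  198 contains 1×100 (C)
  98 contains 1×90 (XC)
  8 contains 1×5 (V)
  3 contains 3×1 (III)

DCXCVIII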